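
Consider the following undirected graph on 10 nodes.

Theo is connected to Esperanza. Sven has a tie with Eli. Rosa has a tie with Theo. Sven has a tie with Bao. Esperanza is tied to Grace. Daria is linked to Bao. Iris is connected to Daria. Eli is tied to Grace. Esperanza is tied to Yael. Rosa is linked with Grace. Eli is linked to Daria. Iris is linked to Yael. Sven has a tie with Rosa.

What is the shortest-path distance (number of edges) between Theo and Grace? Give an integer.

2

One shortest route is Theo – Rosa – Grace, which uses 2 edges, and Theo and Grace are not directly tied, so nothing shorter exists. So d(Theo,Grace) = 2.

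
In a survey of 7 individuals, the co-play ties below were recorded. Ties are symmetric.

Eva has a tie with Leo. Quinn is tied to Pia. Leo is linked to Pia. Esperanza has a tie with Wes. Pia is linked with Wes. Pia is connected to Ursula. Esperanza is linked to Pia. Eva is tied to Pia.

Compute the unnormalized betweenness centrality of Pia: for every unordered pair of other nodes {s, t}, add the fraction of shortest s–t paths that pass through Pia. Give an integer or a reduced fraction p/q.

Pairs whose geodesics pass through Pia — Quinn–Eva: 1; Quinn–Wes: 1; Quinn–Leo: 1; Quinn–Esperanza: 1; Quinn–Ursula: 1; Eva–Wes: 1; Eva–Esperanza: 1; Eva–Ursula: 1; Wes–Leo: 1; Wes–Ursula: 1; Leo–Esperanza: 1; Leo–Ursula: 1; Esperanza–Ursula: 1.
All other pairs contribute 0.
Summing the contributions gives betweenness(Pia) = 13.

13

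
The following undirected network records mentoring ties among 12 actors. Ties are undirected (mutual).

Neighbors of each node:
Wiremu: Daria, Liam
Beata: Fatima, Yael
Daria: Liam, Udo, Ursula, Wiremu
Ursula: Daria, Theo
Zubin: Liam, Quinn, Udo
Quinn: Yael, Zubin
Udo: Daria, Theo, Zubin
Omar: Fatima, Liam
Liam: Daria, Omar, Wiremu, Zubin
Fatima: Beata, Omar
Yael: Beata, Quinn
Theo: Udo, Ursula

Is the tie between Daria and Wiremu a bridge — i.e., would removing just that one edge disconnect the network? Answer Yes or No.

No

Even without that edge, Daria still reaches Wiremu via Daria – Liam – Wiremu, so the network stays connected. Not a bridge.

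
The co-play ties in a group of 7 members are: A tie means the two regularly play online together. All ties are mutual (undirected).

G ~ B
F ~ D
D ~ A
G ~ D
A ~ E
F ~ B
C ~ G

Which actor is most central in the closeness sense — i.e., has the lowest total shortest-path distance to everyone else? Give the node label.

Farness (sum of distances to all others) for each node — A:12, B:13, C:15, D:9, E:17, F:12, G:10.
The smallest farness is 9, for D, so D has the highest closeness.

D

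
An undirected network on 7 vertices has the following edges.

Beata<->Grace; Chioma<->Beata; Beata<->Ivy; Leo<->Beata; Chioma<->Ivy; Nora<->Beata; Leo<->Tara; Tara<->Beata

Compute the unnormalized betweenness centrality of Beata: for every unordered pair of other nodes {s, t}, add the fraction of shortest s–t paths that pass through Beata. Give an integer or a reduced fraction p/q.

Pairs whose geodesics pass through Beata — Nora–Tara: 1; Nora–Chioma: 1; Nora–Leo: 1; Nora–Grace: 1; Nora–Ivy: 1; Tara–Chioma: 1; Tara–Grace: 1; Tara–Ivy: 1; Chioma–Leo: 1; Chioma–Grace: 1; Leo–Grace: 1; Leo–Ivy: 1; Grace–Ivy: 1.
All other pairs contribute 0.
Summing the contributions gives betweenness(Beata) = 13.

13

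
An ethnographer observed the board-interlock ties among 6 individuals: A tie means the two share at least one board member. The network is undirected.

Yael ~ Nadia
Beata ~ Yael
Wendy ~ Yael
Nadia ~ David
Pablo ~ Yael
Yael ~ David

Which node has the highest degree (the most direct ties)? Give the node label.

Yael

Degrees — Beata:1, David:2, Nadia:2, Pablo:1, Wendy:1, Yael:5.
The maximum is 5, attained only by Yael.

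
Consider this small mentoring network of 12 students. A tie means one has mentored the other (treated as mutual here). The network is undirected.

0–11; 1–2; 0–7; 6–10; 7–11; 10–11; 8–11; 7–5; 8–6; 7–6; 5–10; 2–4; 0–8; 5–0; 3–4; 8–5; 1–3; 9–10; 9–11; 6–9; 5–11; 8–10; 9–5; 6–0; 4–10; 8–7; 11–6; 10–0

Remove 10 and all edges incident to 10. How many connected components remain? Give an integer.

2

Without 10, the remaining ties split the others into: {0, 5, 6, 7, 8, 9, 11}; {1, 2, 3, 4}.
That's 2 separate components.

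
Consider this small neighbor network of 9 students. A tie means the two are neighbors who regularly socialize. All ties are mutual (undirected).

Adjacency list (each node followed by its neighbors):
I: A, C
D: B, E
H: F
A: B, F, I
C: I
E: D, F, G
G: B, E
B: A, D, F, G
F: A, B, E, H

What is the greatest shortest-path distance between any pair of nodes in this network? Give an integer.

4

Eccentricity of each node (its greatest distance to any other): A:2, B:3, C:4, D:4, E:4, F:3, G:4, H:4, I:3.
The maximum eccentricity is 4, realized for instance by the pair G–C via G – B – A – I – C. So the diameter is 4.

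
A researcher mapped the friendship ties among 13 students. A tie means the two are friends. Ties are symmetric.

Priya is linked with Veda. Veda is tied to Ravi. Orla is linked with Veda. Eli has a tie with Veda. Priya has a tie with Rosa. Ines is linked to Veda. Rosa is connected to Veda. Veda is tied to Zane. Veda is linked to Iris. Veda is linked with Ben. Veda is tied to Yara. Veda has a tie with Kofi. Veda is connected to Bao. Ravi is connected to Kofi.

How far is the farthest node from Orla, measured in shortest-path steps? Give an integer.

2

Distances from Orla: Bao:2, Ben:2, Eli:2, Ines:2, Iris:2, Kofi:2, Priya:2, Ravi:2, Rosa:2, Veda:1, Yara:2, Zane:2.
The largest is 2 (to Zane, Ben, Rosa, Yara, Eli, Ravi, Ines, Iris, Priya, Bao, and Kofi), so the eccentricity of Orla is 2.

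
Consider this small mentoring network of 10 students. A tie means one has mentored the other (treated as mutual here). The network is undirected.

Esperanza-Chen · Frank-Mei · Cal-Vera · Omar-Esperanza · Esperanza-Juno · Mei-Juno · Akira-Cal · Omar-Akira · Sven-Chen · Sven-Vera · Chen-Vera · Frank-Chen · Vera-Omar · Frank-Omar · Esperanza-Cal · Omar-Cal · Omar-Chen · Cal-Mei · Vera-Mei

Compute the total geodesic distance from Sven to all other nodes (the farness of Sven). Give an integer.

Distances from Sven: Akira:3, Cal:2, Chen:1, Esperanza:2, Frank:2, Juno:3, Mei:2, Omar:2, Vera:1.
Sum = 3 + 2 + 1 + 2 + 2 + 3 + 2 + 2 + 1 = 18.

18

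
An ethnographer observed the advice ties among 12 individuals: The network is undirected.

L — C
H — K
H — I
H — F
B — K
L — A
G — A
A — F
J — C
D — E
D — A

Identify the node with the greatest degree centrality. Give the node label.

Degrees — A:4, B:1, C:2, D:2, E:1, F:2, G:1, H:3, I:1, J:1, K:2, L:2.
The maximum is 4, attained only by A.

A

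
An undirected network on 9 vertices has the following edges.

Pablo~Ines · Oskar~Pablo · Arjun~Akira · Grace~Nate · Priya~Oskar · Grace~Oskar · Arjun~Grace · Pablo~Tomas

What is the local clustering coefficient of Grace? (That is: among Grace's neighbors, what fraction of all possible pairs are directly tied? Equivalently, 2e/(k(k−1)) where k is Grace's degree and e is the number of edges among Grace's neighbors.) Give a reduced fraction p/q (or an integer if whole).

Grace's neighbors: Arjun, Nate, and Oskar (k = 3).
Possible neighbor pairs: C(3,2) = 3. Edges among them: none → e = 0.
Clustering(Grace) = 0/3 = 0.

0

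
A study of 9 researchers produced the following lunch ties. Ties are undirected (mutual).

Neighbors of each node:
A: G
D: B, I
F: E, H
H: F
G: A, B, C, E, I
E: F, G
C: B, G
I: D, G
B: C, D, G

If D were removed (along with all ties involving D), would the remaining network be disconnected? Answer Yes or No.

Even without D, every remaining node can still reach every other (the residual graph is connected), so D is not a cut vertex.

No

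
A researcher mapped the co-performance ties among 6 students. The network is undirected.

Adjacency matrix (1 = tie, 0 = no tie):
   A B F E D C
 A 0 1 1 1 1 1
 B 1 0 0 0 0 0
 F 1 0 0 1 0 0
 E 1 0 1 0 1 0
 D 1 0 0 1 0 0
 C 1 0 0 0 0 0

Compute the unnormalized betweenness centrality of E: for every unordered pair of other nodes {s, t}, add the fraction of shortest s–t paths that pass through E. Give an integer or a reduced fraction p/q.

1/2

Pairs whose geodesics pass through E — F–D: 1/2.
All other pairs contribute 0.
Summing the contributions gives betweenness(E) = 1/2.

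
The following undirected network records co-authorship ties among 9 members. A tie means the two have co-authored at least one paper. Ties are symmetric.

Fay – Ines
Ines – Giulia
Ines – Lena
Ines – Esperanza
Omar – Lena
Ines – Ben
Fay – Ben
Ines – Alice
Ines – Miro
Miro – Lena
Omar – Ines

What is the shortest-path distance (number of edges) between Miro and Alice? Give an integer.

2

One shortest route is Miro – Ines – Alice, which uses 2 edges, and Miro and Alice are not directly tied, so nothing shorter exists. So d(Miro,Alice) = 2.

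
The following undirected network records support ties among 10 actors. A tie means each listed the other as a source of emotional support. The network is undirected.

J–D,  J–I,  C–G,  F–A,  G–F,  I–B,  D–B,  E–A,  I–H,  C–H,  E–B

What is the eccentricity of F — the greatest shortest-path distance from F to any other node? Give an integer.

Distances from F: A:1, B:3, C:2, D:4, E:2, G:1, H:3, I:4, J:5.
The largest is 5 (to J), so the eccentricity of F is 5.

5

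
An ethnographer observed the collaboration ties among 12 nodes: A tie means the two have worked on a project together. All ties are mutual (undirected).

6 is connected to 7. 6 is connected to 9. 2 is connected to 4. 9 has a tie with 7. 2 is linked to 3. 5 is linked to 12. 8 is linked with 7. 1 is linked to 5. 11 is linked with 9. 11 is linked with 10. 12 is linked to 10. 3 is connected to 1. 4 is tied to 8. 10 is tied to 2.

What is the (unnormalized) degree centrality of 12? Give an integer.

12 is directly tied to 5 and 10. That is 2 neighbors, so the degree of 12 is 2.

2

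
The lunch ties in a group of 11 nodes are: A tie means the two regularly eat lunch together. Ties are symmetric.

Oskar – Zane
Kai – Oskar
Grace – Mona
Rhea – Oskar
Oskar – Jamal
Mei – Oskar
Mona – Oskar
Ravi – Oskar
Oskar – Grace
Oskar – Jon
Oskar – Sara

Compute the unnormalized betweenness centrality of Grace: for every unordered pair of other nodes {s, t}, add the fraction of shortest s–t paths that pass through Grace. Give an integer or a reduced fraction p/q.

No shortest path between any pair of other nodes passes through Grace.
Summing the contributions gives betweenness(Grace) = 0.

0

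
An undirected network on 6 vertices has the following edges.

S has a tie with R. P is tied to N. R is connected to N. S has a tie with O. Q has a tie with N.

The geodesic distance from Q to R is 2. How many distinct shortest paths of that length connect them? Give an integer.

The shortest distance is 2, and the only length-2 path is Q–N–R. So there is exactly 1 shortest path.

1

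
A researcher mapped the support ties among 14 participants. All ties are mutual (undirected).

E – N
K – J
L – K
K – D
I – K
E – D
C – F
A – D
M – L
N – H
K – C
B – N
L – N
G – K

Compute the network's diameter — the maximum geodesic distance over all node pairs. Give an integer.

Eccentricity of each node (its greatest distance to any other): A:4, B:5, C:4, D:3, E:4, F:5, G:4, H:5, I:4, J:4, K:3, L:3, M:4, N:4.
The maximum eccentricity is 5, realized for instance by the pair F–H via F – C – K – L – N – H. So the diameter is 5.

5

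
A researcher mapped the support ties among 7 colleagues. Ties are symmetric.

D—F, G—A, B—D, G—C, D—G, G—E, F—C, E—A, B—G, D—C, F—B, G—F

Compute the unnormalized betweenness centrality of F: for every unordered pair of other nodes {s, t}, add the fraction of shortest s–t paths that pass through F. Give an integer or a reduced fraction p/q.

1/3

Pairs whose geodesics pass through F — C–B: 1/3.
All other pairs contribute 0.
Summing the contributions gives betweenness(F) = 1/3.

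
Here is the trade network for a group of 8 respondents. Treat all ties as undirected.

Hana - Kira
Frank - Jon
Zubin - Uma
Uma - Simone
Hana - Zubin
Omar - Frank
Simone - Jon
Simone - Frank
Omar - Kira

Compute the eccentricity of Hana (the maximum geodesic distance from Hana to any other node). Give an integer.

Distances from Hana: Frank:3, Jon:4, Kira:1, Omar:2, Simone:3, Uma:2, Zubin:1.
The largest is 4 (to Jon), so the eccentricity of Hana is 4.

4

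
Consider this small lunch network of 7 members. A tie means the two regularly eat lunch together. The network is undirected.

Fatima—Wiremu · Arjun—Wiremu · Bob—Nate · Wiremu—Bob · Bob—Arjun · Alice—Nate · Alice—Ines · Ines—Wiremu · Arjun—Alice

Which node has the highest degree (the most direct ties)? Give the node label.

Degrees — Alice:3, Arjun:3, Bob:3, Fatima:1, Ines:2, Nate:2, Wiremu:4.
The maximum is 4, attained only by Wiremu.

Wiremu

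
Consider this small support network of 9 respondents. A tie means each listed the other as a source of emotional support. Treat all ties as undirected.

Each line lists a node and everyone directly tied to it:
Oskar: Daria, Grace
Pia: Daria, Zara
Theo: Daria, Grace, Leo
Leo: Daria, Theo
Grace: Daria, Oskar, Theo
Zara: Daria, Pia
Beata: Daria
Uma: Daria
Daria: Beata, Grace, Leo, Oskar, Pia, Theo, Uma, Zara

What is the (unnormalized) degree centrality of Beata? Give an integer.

Beata is directly tied to Daria. That is 1 neighbor, so the degree of Beata is 1.

1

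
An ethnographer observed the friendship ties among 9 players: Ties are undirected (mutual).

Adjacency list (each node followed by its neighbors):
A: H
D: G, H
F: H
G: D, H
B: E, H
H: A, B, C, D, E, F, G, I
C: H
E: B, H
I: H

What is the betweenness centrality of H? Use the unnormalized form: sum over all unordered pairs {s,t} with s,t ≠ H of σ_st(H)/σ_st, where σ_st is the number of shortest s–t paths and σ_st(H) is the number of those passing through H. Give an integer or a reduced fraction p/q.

26

Pairs whose geodesics pass through H — D–C: 1; D–E: 1; D–F: 1; D–B: 1; D–I: 1; D–A: 1; G–C: 1; G–E: 1; G–F: 1; G–B: 1; G–I: 1; G–A: 1; C–E: 1; C–F: 1 … (+12 more pairs).
All other pairs contribute 0.
Summing the contributions gives betweenness(H) = 26.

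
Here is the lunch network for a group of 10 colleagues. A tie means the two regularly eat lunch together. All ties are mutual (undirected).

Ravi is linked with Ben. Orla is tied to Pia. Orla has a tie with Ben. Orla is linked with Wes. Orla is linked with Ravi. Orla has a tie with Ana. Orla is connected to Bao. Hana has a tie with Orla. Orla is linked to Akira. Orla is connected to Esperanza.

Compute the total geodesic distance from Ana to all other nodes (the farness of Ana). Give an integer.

Distances from Ana: Akira:2, Bao:2, Ben:2, Esperanza:2, Hana:2, Orla:1, Pia:2, Ravi:2, Wes:2.
Sum = 2 + 2 + 2 + 2 + 2 + 1 + 2 + 2 + 2 = 17.

17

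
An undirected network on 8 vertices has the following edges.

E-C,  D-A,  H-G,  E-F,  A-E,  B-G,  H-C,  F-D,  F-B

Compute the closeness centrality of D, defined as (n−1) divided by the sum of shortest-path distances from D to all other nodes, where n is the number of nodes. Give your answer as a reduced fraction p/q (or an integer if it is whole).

7/16

Distances from D: A:1, B:2, C:3, E:2, F:1, G:3, H:4. Sum = 16.
n = 8, so closeness = 7/16.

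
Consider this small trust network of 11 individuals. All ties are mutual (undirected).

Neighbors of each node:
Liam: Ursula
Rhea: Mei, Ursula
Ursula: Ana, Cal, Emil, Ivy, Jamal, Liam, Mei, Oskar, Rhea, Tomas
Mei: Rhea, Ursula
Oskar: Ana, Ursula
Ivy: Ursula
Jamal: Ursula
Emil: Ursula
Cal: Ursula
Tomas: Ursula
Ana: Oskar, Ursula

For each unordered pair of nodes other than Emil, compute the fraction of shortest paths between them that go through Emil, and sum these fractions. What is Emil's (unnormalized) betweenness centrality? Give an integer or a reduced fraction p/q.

No shortest path between any pair of other nodes passes through Emil.
Summing the contributions gives betweenness(Emil) = 0.

0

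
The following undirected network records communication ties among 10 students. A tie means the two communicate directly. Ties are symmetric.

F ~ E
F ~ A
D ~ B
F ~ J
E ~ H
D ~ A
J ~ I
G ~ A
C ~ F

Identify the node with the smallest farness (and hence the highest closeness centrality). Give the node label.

Farness (sum of distances to all others) for each node — A:17, B:31, C:23, D:23, E:21, F:15, G:25, H:29, I:29, J:21.
The smallest farness is 15, for F, so F has the highest closeness.

F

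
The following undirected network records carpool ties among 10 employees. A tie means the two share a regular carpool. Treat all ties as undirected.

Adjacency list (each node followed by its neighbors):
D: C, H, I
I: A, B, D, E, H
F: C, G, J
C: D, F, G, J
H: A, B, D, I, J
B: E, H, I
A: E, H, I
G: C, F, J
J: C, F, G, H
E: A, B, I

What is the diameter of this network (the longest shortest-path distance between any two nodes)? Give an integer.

Eccentricity of each node (its greatest distance to any other): A:3, B:3, C:3, D:2, E:4, F:4, G:4, H:2, I:3, J:3.
The maximum eccentricity is 4, realized for instance by the pair E–F via E – B – H – J – F. So the diameter is 4.

4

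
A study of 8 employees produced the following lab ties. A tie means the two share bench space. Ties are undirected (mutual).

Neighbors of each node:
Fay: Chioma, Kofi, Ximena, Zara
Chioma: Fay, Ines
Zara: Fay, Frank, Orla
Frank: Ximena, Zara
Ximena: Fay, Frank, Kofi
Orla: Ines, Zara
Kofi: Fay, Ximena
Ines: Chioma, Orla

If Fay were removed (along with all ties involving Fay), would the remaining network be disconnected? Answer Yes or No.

No

Even without Fay, every remaining node can still reach every other (the residual graph is connected), so Fay is not a cut vertex.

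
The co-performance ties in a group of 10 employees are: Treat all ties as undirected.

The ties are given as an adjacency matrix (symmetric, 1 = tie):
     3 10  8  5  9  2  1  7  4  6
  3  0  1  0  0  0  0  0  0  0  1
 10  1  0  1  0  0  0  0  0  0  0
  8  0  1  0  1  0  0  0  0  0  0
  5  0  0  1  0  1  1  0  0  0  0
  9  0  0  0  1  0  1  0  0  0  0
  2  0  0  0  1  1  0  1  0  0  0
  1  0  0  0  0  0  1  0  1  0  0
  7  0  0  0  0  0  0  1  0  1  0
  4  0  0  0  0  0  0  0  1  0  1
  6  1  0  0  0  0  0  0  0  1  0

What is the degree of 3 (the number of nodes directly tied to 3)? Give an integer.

2

3 is directly tied to 6 and 10. That is 2 neighbors, so the degree of 3 is 2.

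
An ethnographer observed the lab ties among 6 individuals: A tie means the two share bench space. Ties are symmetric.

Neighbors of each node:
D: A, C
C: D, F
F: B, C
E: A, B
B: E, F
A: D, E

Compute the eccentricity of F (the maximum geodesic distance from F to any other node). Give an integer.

Distances from F: A:3, B:1, C:1, D:2, E:2.
The largest is 3 (to A), so the eccentricity of F is 3.

3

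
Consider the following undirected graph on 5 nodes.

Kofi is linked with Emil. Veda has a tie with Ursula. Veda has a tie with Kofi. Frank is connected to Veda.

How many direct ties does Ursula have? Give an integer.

1

Ursula is directly tied to Veda. That is 1 neighbor, so the degree of Ursula is 1.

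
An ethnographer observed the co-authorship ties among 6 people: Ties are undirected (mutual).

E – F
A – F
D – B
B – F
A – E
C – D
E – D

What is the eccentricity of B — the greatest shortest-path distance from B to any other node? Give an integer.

Distances from B: A:2, C:2, D:1, E:2, F:1.
The largest is 2 (to C, E, and A), so the eccentricity of B is 2.

2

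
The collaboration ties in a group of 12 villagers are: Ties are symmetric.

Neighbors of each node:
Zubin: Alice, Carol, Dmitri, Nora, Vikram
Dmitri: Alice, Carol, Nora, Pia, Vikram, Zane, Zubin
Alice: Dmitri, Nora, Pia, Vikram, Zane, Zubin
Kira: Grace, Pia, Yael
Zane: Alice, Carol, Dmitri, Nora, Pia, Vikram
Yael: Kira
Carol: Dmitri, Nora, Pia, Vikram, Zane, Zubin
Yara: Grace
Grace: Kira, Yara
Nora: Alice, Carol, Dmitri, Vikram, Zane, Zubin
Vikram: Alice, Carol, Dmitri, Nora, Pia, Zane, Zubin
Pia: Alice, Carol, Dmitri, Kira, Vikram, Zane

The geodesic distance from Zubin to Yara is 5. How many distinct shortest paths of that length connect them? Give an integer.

The shortest distance is 5. The length-5 paths are: Zubin–Alice–Pia–Kira–Grace–Yara; Zubin–Carol–Pia–Kira–Grace–Yara; Zubin–Vikram–Pia–Kira–Grace–Yara; Zubin–Dmitri–Pia–Kira–Grace–Yara.
That gives 4 distinct shortest paths.

4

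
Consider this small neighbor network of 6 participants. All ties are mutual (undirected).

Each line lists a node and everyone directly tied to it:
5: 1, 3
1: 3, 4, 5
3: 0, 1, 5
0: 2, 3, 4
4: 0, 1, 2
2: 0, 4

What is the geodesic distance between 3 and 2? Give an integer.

One shortest route is 3 – 0 – 2, which uses 2 edges, and 3 and 2 are not directly tied, so nothing shorter exists. So d(3,2) = 2.

2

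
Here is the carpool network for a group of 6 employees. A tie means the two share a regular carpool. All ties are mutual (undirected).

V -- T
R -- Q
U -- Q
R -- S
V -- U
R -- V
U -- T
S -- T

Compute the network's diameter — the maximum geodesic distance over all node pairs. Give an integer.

Eccentricity of each node (its greatest distance to any other): Q:2, R:2, S:2, T:2, U:2, V:2.
The maximum eccentricity is 2, realized for instance by the pair T–R via T – S – R. So the diameter is 2.

2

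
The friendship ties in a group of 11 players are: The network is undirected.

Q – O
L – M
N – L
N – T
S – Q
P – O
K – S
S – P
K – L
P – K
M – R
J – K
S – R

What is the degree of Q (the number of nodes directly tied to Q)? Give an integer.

2

Q is directly tied to O and S. That is 2 neighbors, so the degree of Q is 2.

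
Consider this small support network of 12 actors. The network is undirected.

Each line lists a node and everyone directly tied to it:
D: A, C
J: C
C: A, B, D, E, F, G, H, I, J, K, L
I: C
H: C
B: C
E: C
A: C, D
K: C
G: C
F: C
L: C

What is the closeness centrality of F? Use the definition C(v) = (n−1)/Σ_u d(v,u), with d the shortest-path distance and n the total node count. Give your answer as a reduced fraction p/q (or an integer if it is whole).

11/21

Distances from F: A:2, B:2, C:1, D:2, E:2, G:2, H:2, I:2, J:2, K:2, L:2. Sum = 21.
n = 12, so closeness = 11/21.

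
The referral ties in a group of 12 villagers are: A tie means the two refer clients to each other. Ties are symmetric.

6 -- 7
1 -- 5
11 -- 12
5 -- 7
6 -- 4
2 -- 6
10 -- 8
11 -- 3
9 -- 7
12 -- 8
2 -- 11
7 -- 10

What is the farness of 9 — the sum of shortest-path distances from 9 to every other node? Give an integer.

32

Distances from 9: 1:3, 2:3, 3:5, 4:3, 5:2, 6:2, 7:1, 8:3, 10:2, 11:4, 12:4.
Sum = 3 + 3 + 5 + 3 + 2 + 2 + 1 + 3 + 2 + 4 + 4 = 32.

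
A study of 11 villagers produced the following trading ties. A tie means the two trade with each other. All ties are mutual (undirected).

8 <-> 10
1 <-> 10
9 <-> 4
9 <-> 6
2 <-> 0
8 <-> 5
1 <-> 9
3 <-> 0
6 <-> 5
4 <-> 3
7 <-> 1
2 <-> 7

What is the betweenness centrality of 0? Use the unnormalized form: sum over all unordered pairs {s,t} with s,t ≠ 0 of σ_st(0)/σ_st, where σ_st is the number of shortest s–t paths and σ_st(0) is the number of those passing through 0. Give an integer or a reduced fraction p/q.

Pairs whose geodesics pass through 0 — 7–3: 1; 2–3: 1; 2–4: 1.
All other pairs contribute 0.
Summing the contributions gives betweenness(0) = 3.

3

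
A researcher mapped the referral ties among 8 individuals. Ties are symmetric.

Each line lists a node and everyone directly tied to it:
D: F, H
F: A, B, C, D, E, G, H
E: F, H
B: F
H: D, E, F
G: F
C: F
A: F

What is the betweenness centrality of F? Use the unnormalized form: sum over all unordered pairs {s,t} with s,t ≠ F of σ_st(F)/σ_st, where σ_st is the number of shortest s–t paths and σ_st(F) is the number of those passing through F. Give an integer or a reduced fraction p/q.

Pairs whose geodesics pass through F — G–E: 1; G–A: 1; G–H: 1; G–D: 1; G–C: 1; G–B: 1; E–A: 1; E–D: 1/2; E–C: 1; E–B: 1; A–H: 1; A–D: 1; A–C: 1; A–B: 1 … (+5 more pairs).
All other pairs contribute 0.
Summing the contributions gives betweenness(F) = 37/2.

37/2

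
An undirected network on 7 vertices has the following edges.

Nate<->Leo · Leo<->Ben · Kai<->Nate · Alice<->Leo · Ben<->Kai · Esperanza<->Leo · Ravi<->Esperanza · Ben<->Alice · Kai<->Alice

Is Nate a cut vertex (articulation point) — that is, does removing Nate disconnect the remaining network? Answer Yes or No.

No

Even without Nate, every remaining node can still reach every other (the residual graph is connected), so Nate is not a cut vertex.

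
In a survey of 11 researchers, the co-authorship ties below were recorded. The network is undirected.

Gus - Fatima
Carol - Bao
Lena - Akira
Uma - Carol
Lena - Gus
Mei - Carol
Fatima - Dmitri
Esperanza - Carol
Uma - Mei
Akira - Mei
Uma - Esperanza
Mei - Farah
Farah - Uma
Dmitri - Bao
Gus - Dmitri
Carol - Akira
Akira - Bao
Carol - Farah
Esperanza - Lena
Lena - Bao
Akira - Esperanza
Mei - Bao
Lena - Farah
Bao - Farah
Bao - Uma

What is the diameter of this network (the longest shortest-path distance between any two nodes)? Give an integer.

3

Eccentricity of each node (its greatest distance to any other): Akira:3, Bao:2, Carol:3, Dmitri:3, Esperanza:3, Farah:3, Fatima:3, Gus:3, Lena:2, Mei:3, Uma:3.
The maximum eccentricity is 3, realized for instance by the pair Farah–Fatima via Farah – Bao – Dmitri – Fatima. So the diameter is 3.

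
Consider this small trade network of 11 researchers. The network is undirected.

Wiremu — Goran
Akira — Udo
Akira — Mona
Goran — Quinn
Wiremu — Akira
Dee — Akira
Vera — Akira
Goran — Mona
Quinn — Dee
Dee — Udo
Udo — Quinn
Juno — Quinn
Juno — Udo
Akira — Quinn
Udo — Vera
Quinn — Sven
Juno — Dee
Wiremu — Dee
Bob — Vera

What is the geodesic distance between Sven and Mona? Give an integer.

One shortest route is Sven – Quinn – Akira – Mona, which uses 3 edges, and at distance 2 from Sven we only reach {Akira, Dee, Goran, Juno, Udo}, which does not include Mona. So d(Sven,Mona) = 3.

3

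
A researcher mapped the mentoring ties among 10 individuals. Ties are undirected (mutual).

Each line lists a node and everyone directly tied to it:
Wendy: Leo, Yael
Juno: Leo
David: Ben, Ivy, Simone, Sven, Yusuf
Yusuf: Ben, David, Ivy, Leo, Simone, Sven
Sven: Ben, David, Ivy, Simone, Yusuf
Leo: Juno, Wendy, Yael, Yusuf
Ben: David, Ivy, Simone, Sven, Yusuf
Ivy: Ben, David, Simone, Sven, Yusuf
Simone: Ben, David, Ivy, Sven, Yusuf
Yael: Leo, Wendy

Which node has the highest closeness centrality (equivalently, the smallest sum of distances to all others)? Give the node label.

Farness (sum of distances to all others) for each node — Ben:16, David:16, Ivy:16, Juno:22, Leo:14, Simone:16, Sven:16, Wendy:21, Yael:21, Yusuf:12.
The smallest farness is 12, for Yusuf, so Yusuf has the highest closeness.

Yusuf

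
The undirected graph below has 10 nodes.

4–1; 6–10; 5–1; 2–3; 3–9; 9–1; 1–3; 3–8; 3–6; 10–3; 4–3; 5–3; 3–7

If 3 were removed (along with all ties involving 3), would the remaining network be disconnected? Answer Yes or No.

Yes

Removing 3 leaves {1, 4, 5, and 9} with no path to {8}, so the network splits into 5 components. 3 is a cut vertex.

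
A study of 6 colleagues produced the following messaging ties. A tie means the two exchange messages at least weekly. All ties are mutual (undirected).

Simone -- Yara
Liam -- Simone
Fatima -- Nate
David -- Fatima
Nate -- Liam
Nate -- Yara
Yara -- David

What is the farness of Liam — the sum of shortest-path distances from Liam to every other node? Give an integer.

Distances from Liam: David:3, Fatima:2, Nate:1, Simone:1, Yara:2.
Sum = 3 + 2 + 1 + 1 + 2 = 9.

9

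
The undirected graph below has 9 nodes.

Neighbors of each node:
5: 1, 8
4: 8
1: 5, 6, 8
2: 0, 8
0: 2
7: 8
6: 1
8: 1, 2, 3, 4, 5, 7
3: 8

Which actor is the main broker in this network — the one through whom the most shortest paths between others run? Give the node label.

8

Unnormalized betweenness of each node: 0:0, 1:7, 2:7, 3:0, 4:0, 5:0, 6:0, 7:0, 8:24.
8 has the largest value, 24, making it the main broker — the node through which the most shortest paths run.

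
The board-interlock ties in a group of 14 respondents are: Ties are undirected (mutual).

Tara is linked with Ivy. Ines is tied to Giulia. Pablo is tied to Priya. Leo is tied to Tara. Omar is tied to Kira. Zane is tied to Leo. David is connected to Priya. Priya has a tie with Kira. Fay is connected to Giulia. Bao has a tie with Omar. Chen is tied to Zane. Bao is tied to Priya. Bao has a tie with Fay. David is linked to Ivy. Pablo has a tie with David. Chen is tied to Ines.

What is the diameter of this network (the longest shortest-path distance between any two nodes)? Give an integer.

6

Eccentricity of each node (its greatest distance to any other): Bao:5, Chen:6, David:5, Fay:5, Giulia:5, Ines:5, Ivy:5, Kira:6, Leo:6, Omar:6, Pablo:6, Priya:5, Tara:5, Zane:6.
The maximum eccentricity is 6, realized for instance by the pair Pablo–Chen via Pablo – David – Ivy – Tara – Leo – Zane – Chen. So the diameter is 6.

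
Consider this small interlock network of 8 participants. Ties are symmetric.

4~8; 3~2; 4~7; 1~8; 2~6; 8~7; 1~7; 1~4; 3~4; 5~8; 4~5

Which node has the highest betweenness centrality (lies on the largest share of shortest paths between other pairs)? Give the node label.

4

Unnormalized betweenness of each node: 1:0, 2:6, 3:10, 4:13, 5:0, 6:0, 7:0, 8:1.
4 has the largest value, 13, making it the main broker — the node through which the most shortest paths run.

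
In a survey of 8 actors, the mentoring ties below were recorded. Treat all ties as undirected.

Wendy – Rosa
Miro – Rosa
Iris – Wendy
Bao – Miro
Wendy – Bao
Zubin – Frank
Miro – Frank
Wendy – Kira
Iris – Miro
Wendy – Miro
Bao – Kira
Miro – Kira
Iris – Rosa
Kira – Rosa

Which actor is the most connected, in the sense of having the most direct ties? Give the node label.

Degrees — Bao:3, Frank:2, Iris:3, Kira:4, Miro:6, Rosa:4, Wendy:5, Zubin:1.
The maximum is 6, attained only by Miro.

Miro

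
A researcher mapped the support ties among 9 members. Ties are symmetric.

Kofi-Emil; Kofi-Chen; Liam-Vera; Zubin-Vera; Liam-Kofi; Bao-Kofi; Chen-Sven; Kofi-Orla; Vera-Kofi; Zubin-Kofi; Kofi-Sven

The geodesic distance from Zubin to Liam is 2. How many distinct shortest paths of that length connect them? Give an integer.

The shortest distance is 2. The length-2 paths are: Zubin–Kofi–Liam; Zubin–Vera–Liam.
That gives 2 distinct shortest paths.

2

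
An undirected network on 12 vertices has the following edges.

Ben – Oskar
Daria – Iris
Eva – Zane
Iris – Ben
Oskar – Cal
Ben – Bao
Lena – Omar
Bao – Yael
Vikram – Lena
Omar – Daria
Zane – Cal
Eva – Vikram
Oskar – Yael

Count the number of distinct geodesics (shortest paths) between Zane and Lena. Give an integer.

The shortest distance is 3, and the only length-3 path is Zane–Eva–Vikram–Lena. So there is exactly 1 shortest path.

1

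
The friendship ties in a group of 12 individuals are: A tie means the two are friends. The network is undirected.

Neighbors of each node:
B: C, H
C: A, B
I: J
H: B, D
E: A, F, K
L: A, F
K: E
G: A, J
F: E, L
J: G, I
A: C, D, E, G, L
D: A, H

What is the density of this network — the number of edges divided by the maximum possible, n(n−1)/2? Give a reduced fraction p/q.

There are 13 edges and 12 nodes, so the maximum possible is C(12,2) = 66.
Density = 13/66.

13/66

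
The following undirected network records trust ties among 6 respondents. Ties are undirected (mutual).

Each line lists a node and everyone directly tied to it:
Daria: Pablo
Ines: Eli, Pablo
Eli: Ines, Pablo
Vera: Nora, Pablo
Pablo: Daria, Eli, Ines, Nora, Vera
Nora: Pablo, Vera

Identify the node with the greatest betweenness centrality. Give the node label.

Pablo

Unnormalized betweenness of each node: Daria:0, Eli:0, Ines:0, Nora:0, Pablo:8, Vera:0.
Pablo has the largest value, 8, making it the main broker — the node through which the most shortest paths run.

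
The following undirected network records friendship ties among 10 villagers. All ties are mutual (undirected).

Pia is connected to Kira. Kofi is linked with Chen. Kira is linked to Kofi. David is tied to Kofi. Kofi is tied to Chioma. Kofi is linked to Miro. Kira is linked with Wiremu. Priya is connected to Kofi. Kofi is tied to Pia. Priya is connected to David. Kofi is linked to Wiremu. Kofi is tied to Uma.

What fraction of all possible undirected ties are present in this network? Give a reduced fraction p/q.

There are 12 edges and 10 nodes, so the maximum possible is C(10,2) = 45.
Density = 12/45 = 4/15.

4/15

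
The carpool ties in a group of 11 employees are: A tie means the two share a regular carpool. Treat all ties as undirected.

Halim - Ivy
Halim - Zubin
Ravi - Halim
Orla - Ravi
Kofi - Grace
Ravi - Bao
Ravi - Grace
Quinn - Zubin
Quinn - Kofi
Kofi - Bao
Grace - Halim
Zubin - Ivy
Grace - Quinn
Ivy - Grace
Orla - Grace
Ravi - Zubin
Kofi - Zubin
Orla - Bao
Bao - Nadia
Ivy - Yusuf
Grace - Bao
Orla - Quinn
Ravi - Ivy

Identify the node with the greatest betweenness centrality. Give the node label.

Unnormalized betweenness of each node: Bao:29/3, Grace:55/6, Halim:1/5, Ivy:46/5, Kofi:28/15, Nadia:0, Orla:1, Quinn:31/30, Ravi:31/5, Yusuf:0, Zubin:11/3.
Bao has the largest value, 29/3, making it the main broker — the node through which the most shortest paths run.

Bao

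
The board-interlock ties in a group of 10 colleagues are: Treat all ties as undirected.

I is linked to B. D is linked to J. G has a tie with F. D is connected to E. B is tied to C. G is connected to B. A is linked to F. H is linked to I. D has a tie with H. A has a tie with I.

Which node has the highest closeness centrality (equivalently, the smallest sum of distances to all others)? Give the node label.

I

Farness (sum of distances to all others) for each node — A:22, B:20, C:28, D:23, E:31, F:26, G:25, H:19, I:17, J:31.
The smallest farness is 17, for I, so I has the highest closeness.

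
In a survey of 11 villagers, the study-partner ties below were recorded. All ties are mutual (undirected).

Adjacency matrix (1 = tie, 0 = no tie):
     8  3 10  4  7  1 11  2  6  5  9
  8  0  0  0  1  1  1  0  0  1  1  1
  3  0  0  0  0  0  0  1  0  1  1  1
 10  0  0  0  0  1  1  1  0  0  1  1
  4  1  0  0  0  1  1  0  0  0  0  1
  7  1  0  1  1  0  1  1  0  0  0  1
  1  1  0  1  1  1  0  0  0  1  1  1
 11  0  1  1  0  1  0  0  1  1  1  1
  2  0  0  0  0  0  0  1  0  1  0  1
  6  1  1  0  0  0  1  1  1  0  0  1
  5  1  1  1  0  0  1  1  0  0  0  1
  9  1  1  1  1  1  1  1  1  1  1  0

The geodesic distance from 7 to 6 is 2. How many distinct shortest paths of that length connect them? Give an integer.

4

The shortest distance is 2. The length-2 paths are: 7–8–6; 7–1–6; 7–11–6; 7–9–6.
That gives 4 distinct shortest paths.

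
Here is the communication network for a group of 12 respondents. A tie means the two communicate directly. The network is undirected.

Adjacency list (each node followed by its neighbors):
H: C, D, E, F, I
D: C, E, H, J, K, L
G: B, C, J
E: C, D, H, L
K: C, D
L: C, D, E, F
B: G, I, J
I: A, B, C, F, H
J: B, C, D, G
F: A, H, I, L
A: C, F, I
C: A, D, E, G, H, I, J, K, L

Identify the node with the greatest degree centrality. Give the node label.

C

Degrees — A:3, B:3, C:9, D:6, E:4, F:4, G:3, H:5, I:5, J:4, K:2, L:4.
The maximum is 9, attained only by C.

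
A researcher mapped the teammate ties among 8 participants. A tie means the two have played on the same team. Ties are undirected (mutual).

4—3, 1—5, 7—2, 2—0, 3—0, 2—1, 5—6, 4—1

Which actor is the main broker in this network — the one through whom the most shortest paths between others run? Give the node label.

Unnormalized betweenness of each node: 0:2, 1:12, 2:9, 3:1, 4:3, 5:6, 6:0, 7:0.
1 has the largest value, 12, making it the main broker — the node through which the most shortest paths run.

1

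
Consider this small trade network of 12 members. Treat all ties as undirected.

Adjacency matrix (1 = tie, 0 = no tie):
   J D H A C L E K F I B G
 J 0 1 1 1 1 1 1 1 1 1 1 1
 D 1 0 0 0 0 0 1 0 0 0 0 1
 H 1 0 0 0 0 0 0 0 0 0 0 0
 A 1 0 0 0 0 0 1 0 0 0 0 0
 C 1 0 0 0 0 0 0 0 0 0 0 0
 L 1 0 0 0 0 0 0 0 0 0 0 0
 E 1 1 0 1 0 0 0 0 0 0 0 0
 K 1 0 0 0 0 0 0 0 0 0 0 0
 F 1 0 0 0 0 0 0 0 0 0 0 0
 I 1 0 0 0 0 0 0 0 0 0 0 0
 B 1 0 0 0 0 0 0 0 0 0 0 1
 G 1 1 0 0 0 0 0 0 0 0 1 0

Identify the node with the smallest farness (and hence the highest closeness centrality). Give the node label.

J

Farness (sum of distances to all others) for each node — A:20, B:20, C:21, D:19, E:19, F:21, G:19, H:21, I:21, J:11, K:21, L:21.
The smallest farness is 11, for J, so J has the highest closeness.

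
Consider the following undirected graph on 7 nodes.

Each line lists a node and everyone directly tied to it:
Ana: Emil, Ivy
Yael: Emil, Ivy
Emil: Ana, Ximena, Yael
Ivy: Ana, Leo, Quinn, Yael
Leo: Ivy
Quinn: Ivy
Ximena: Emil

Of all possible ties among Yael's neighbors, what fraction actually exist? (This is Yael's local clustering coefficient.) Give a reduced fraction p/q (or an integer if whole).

0

Yael's neighbors: Emil and Ivy (k = 2).
Possible neighbor pairs: C(2,2) = 1. Edges among them: none → e = 0.
Clustering(Yael) = 0/1.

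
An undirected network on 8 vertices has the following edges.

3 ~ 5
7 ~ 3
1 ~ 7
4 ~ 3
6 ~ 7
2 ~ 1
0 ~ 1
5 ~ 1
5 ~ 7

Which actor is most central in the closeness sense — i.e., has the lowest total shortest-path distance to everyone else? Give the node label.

7

Farness (sum of distances to all others) for each node — 0:17, 1:11, 2:17, 3:13, 4:19, 5:11, 6:16, 7:10.
The smallest farness is 10, for 7, so 7 has the highest closeness.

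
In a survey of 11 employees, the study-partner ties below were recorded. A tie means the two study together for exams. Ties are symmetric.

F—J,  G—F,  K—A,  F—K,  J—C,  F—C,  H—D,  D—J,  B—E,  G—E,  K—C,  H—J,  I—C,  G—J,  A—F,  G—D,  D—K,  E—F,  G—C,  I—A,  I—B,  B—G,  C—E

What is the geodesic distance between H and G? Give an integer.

2

One shortest route is H – J – G, which uses 2 edges, and H and G are not directly tied, so nothing shorter exists. So d(H,G) = 2.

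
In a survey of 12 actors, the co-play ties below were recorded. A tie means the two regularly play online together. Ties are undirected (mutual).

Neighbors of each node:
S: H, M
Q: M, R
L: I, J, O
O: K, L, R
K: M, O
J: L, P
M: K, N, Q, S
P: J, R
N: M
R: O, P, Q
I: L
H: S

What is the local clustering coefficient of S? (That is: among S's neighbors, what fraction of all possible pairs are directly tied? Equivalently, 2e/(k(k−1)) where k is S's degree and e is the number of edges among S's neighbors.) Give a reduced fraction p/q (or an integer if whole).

S's neighbors: H and M (k = 2).
Possible neighbor pairs: C(2,2) = 1. Edges among them: none → e = 0.
Clustering(S) = 0/1.

0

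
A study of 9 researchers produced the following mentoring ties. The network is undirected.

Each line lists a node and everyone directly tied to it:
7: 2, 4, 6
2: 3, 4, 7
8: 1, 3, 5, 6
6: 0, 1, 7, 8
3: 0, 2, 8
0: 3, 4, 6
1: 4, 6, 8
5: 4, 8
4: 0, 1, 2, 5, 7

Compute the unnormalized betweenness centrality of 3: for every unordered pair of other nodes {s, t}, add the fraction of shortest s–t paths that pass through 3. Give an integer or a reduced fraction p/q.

2

Pairs whose geodesics pass through 3 — 2–0: 1/2; 2–8: 1; 0–8: 1/2.
All other pairs contribute 0.
Summing the contributions gives betweenness(3) = 2.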